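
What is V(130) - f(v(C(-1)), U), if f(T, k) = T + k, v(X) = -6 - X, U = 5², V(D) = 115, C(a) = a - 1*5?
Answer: 90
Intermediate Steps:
C(a) = -5 + a (C(a) = a - 5 = -5 + a)
U = 25
V(130) - f(v(C(-1)), U) = 115 - ((-6 - (-5 - 1)) + 25) = 115 - ((-6 - 1*(-6)) + 25) = 115 - ((-6 + 6) + 25) = 115 - (0 + 25) = 115 - 1*25 = 115 - 25 = 90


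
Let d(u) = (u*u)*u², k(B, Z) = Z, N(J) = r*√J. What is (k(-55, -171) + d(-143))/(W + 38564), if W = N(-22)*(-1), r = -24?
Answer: 2015747173315/185899346 - 627242145*I*√22/92949673 ≈ 10843.0 - 31.652*I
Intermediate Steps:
N(J) = -24*√J
W = 24*I*√22 (W = -24*I*√22*(-1) = 24*I*√22 ≈ 112.57*I)
d(u) = u⁴ (d(u) = u²*u² = u⁴)
(k(-55, -171) + d(-143))/(W + 38564) = (-171 + (-143)⁴)/(24*I*√22 + 38564) = (-171 + 418161601)/(38564 + 24*I*√22) = 418161430/(38564 + 24*I*√22)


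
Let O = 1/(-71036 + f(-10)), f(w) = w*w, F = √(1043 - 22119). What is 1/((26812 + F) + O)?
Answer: 134915734295016/3617466718679672257 - 10063832192*I*√5269/3617466718679672257 ≈ 3.7296e-5 - 2.0194e-7*I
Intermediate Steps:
F = 2*I*√5269 (F = √(-21076) = 2*I*√5269 ≈ 145.18*I)
f(w) = w²
O = -1/70936 (O = 1/(-71036 + (-10)²) = 1/(-71036 + 100) = 1/(-70936) = -1/70936 ≈ -1.4097e-5)
1/((26812 + F) + O) = 1/((26812 + 2*I*√5269) - 1/70936) = 1/(1901936031/70936 + 2*I*√5269)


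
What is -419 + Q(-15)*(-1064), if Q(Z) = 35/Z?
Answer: 6191/3 ≈ 2063.7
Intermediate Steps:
-419 + Q(-15)*(-1064) = -419 + (35/(-15))*(-1064) = -419 + (35*(-1/15))*(-1064) = -419 - 7/3*(-1064) = -419 + 7448/3 = 6191/3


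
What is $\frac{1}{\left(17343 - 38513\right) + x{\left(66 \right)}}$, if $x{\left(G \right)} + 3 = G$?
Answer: $- \frac{1}{21107} \approx -4.7378 \cdot 10^{-5}$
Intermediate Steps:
$x{\left(G \right)} = -3 + G$
$\frac{1}{\left(17343 - 38513\right) + x{\left(66 \right)}} = \frac{1}{\left(17343 - 38513\right) + \left(-3 + 66\right)} = \frac{1}{-21170 + 63} = \frac{1}{-21107} = - \frac{1}{21107}$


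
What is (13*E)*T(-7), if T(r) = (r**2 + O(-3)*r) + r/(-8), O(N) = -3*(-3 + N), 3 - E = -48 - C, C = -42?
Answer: -71253/8 ≈ -8906.6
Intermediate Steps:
E = 9 (E = 3 - (-48 - 1*(-42)) = 3 - (-48 + 42) = 3 - 1*(-6) = 3 + 6 = 9)
O(N) = 9 - 3*N
T(r) = r**2 + 143*r/8 (T(r) = (r**2 + (9 - 3*(-3))*r) + r/(-8) = (r**2 + (9 + 9)*r) + r*(-1/8) = (r**2 + 18*r) - r/8 = r**2 + 143*r/8)
(13*E)*T(-7) = (13*9)*((1/8)*(-7)*(143 + 8*(-7))) = 117*((1/8)*(-7)*(143 - 56)) = 117*((1/8)*(-7)*87) = 117*(-609/8) = -71253/8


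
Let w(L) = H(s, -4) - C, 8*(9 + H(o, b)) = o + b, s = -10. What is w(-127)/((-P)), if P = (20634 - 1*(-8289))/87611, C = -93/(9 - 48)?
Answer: 59838313/1503996 ≈ 39.786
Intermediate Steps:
H(o, b) = -9 + b/8 + o/8 (H(o, b) = -9 + (o + b)/8 = -9 + (b + o)/8 = -9 + (b/8 + o/8) = -9 + b/8 + o/8)
C = 31/13 (C = -93/(-39) = -93*(-1/39) = 31/13 ≈ 2.3846)
w(L) = -683/52 (w(L) = (-9 + (1/8)*(-4) + (1/8)*(-10)) - 1*31/13 = (-9 - 1/2 - 5/4) - 31/13 = -43/4 - 31/13 = -683/52)
P = 28923/87611 (P = (20634 + 8289)*(1/87611) = 28923*(1/87611) = 28923/87611 ≈ 0.33013)
w(-127)/((-P)) = -683/(52*((-1*28923/87611))) = -683/(52*(-28923/87611)) = -683/52*(-87611/28923) = 59838313/1503996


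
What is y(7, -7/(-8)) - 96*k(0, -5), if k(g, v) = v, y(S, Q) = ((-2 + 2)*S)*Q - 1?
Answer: 479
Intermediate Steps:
y(S, Q) = -1 (y(S, Q) = (0*S)*Q - 1 = 0*Q - 1 = 0 - 1 = -1)
y(7, -7/(-8)) - 96*k(0, -5) = -1 - 96*(-5) = -1 + 480 = 479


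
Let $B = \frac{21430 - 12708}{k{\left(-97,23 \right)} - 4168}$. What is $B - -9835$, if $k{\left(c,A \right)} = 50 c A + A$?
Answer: $\frac{1137851603}{115695} \approx 9834.9$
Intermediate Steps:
$k{\left(c,A \right)} = A + 50 A c$ ($k{\left(c,A \right)} = 50 A c + A = A + 50 A c$)
$B = - \frac{8722}{115695}$ ($B = \frac{21430 - 12708}{23 \left(1 + 50 \left(-97\right)\right) - 4168} = \frac{8722}{23 \left(1 - 4850\right) - 4168} = \frac{8722}{23 \left(-4849\right) - 4168} = \frac{8722}{-111527 - 4168} = \frac{8722}{-115695} = 8722 \left(- \frac{1}{115695}\right) = - \frac{8722}{115695} \approx -0.075388$)
$B - -9835 = - \frac{8722}{115695} - -9835 = - \frac{8722}{115695} + 9835 = \frac{1137851603}{115695}$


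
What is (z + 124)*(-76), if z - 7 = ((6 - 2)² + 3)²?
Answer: -37392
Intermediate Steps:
z = 368 (z = 7 + ((6 - 2)² + 3)² = 7 + (4² + 3)² = 7 + (16 + 3)² = 7 + 19² = 7 + 361 = 368)
(z + 124)*(-76) = (368 + 124)*(-76) = 492*(-76) = -37392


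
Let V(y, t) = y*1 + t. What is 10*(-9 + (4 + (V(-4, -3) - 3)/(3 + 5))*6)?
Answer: 75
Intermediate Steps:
V(y, t) = t + y (V(y, t) = y + t = t + y)
10*(-9 + (4 + (V(-4, -3) - 3)/(3 + 5))*6) = 10*(-9 + (4 + ((-3 - 4) - 3)/(3 + 5))*6) = 10*(-9 + (4 + (-7 - 3)/8)*6) = 10*(-9 + (4 - 10*⅛)*6) = 10*(-9 + (4 - 5/4)*6) = 10*(-9 + (11/4)*6) = 10*(-9 + 33/2) = 10*(15/2) = 75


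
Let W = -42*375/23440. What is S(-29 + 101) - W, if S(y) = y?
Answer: 170343/2344 ≈ 72.672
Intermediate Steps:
W = -1575/2344 (W = -15750*1/23440 = -1575/2344 ≈ -0.67193)
S(-29 + 101) - W = (-29 + 101) - 1*(-1575/2344) = 72 + 1575/2344 = 170343/2344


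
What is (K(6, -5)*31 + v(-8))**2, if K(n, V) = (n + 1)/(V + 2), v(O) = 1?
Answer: 45796/9 ≈ 5088.4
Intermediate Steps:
K(n, V) = (1 + n)/(2 + V)
(K(6, -5)*31 + v(-8))**2 = (((1 + 6)/(2 - 5))*31 + 1)**2 = ((7/(-3))*31 + 1)**2 = (-1/3*7*31 + 1)**2 = (-7/3*31 + 1)**2 = (-217/3 + 1)**2 = (-214/3)**2 = 45796/9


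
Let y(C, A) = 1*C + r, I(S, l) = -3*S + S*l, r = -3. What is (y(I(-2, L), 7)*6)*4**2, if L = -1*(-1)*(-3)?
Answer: 864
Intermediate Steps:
L = -3 (L = 1*(-3) = -3)
y(C, A) = -3 + C (y(C, A) = 1*C - 3 = C - 3 = -3 + C)
(y(I(-2, L), 7)*6)*4**2 = ((-3 - 2*(-3 - 3))*6)*4**2 = ((-3 - 2*(-6))*6)*16 = ((-3 + 12)*6)*16 = (9*6)*16 = 54*16 = 864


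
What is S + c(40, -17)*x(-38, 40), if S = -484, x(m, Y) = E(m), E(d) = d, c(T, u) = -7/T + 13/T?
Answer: -4897/10 ≈ -489.70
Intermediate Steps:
c(T, u) = 6/T
x(m, Y) = m
S + c(40, -17)*x(-38, 40) = -484 + (6/40)*(-38) = -484 + (6*(1/40))*(-38) = -484 + (3/20)*(-38) = -484 - 57/10 = -4897/10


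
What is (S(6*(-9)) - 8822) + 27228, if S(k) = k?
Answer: 18352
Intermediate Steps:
(S(6*(-9)) - 8822) + 27228 = (6*(-9) - 8822) + 27228 = (-54 - 8822) + 27228 = -8876 + 27228 = 18352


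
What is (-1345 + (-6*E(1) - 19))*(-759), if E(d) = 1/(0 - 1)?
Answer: 1030722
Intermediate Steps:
E(d) = -1 (E(d) = 1/(-1) = -1)
(-1345 + (-6*E(1) - 19))*(-759) = (-1345 + (-6*(-1) - 19))*(-759) = (-1345 + (6 - 19))*(-759) = (-1345 - 13)*(-759) = -1358*(-759) = 1030722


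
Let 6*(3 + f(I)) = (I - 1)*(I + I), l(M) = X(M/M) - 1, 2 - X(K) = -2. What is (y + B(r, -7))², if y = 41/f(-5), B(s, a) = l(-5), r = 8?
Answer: 3844/49 ≈ 78.449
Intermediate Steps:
X(K) = 4 (X(K) = 2 - 1*(-2) = 2 + 2 = 4)
l(M) = 3 (l(M) = 4 - 1 = 3)
B(s, a) = 3
f(I) = -3 + I*(-1 + I)/3 (f(I) = -3 + ((I - 1)*(I + I))/6 = -3 + ((-1 + I)*(2*I))/6 = -3 + (2*I*(-1 + I))/6 = -3 + I*(-1 + I)/3)
y = 41/7 (y = 41/(-3 - ⅓*(-5) + (⅓)*(-5)²) = 41/(-3 + 5/3 + (⅓)*25) = 41/(-3 + 5/3 + 25/3) = 41/7 ≈ 5.8571)
(y + B(r, -7))² = (41/7 + 3)² = (62/7)² = 3844/49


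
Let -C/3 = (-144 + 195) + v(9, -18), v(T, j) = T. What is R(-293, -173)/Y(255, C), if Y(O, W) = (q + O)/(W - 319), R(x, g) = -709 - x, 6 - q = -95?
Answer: 51896/89 ≈ 583.10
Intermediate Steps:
q = 101 (q = 6 - 1*(-95) = 6 + 95 = 101)
C = -180 (C = -3*((-144 + 195) + 9) = -3*(51 + 9) = -3*60 = -180)
Y(O, W) = (101 + O)/(-319 + W) (Y(O, W) = (101 + O)/(W - 319) = (101 + O)/(-319 + W))
R(-293, -173)/Y(255, C) = (-709 - 1*(-293))/(((101 + 255)/(-319 - 180))) = (-709 + 293)/((356/(-499))) = -416/((-1/499*356)) = -416/(-356/499) = -416*(-499/356) = 51896/89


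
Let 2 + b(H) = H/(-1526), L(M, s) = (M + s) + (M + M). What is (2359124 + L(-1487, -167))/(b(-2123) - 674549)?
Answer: -1197653632/343120901 ≈ -3.4905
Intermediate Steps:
L(M, s) = s + 3*M (L(M, s) = (M + s) + 2*M = s + 3*M)
b(H) = -2 - H/1526 (b(H) = -2 + H/(-1526) = -2 + H*(-1/1526) = -2 - H/1526)
(2359124 + L(-1487, -167))/(b(-2123) - 674549) = (2359124 + (-167 + 3*(-1487)))/((-2 - 1/1526*(-2123)) - 674549) = (2359124 + (-167 - 4461))/((-2 + 2123/1526) - 674549) = (2359124 - 4628)/(-929/1526 - 674549) = 2354496/(-1029362703/1526) = 2354496*(-1526/1029362703) = -1197653632/343120901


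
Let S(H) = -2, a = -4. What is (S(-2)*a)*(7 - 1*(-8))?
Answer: 120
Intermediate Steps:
(S(-2)*a)*(7 - 1*(-8)) = (-2*(-4))*(7 - 1*(-8)) = 8*(7 + 8) = 8*15 = 120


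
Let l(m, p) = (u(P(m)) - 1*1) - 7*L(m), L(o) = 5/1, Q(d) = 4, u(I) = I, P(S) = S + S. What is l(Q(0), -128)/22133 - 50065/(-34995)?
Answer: 221421757/154908867 ≈ 1.4294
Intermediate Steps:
P(S) = 2*S
L(o) = 5 (L(o) = 5*1 = 5)
l(m, p) = -36 + 2*m (l(m, p) = (2*m - 1*1) - 7*5 = (2*m - 1) - 35 = (-1 + 2*m) - 35 = -36 + 2*m)
l(Q(0), -128)/22133 - 50065/(-34995) = (-36 + 2*4)/22133 - 50065/(-34995) = (-36 + 8)*(1/22133) - 50065*(-1/34995) = -28*1/22133 + 10013/6999 = -28/22133 + 10013/6999 = 221421757/154908867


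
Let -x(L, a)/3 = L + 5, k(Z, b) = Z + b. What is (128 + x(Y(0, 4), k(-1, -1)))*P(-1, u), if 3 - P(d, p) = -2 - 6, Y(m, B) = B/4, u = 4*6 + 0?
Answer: 1210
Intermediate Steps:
u = 24 (u = 24 + 0 = 24)
Y(m, B) = B/4 (Y(m, B) = B*(¼) = B/4)
x(L, a) = -15 - 3*L (x(L, a) = -3*(L + 5) = -3*(5 + L) = -15 - 3*L)
P(d, p) = 11 (P(d, p) = 3 - (-2 - 6) = 3 - 1*(-8) = 3 + 8 = 11)
(128 + x(Y(0, 4), k(-1, -1)))*P(-1, u) = (128 + (-15 - 3*4/4))*11 = (128 + (-15 - 3*1))*11 = (128 + (-15 - 3))*11 = (128 - 18)*11 = 110*11 = 1210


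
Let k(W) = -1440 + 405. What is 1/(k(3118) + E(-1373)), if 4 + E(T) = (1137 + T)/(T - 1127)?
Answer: -625/649316 ≈ -0.00096255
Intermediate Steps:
E(T) = -4 + (1137 + T)/(-1127 + T) (E(T) = -4 + (1137 + T)/(T - 1127) = -4 + (1137 + T)/(-1127 + T))
k(W) = -1035
1/(k(3118) + E(-1373)) = 1/(-1035 + (5645 - 3*(-1373))/(-1127 - 1373)) = 1/(-1035 + (5645 + 4119)/(-2500)) = 1/(-1035 - 1/2500*9764) = 1/(-1035 - 2441/625) = 1/(-649316/625) = -625/649316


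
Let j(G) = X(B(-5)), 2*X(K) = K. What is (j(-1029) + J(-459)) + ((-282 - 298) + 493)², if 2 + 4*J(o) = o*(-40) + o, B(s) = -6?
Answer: 48163/4 ≈ 12041.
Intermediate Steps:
X(K) = K/2
J(o) = -½ - 39*o/4 (J(o) = -½ + (o*(-40) + o)/4 = -½ + (-40*o + o)/4 = -½ + (-39*o)/4 = -½ - 39*o/4)
j(G) = -3 (j(G) = (½)*(-6) = -3)
(j(-1029) + J(-459)) + ((-282 - 298) + 493)² = (-3 + (-½ - 39/4*(-459))) + ((-282 - 298) + 493)² = (-3 + (-½ + 17901/4)) + (-580 + 493)² = (-3 + 17899/4) + (-87)² = 17887/4 + 7569 = 48163/4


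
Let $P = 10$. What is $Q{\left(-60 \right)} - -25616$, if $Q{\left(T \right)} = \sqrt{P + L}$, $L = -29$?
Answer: $25616 + i \sqrt{19} \approx 25616.0 + 4.3589 i$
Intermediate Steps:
$Q{\left(T \right)} = i \sqrt{19}$ ($Q{\left(T \right)} = \sqrt{10 - 29} = \sqrt{-19} = i \sqrt{19}$)
$Q{\left(-60 \right)} - -25616 = i \sqrt{19} - -25616 = i \sqrt{19} + 25616 = 25616 + i \sqrt{19}$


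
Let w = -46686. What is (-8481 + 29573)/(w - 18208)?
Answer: -10546/32447 ≈ -0.32502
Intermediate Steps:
(-8481 + 29573)/(w - 18208) = (-8481 + 29573)/(-46686 - 18208) = 21092/(-64894) = 21092*(-1/64894) = -10546/32447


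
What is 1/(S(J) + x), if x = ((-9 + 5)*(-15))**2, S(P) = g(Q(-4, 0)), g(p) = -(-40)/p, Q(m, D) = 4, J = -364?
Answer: 1/3610 ≈ 0.00027701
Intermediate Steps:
g(p) = 40/p
S(P) = 10 (S(P) = 40/4 = 40*(1/4) = 10)
x = 3600 (x = (-4*(-15))**2 = 60**2 = 3600)
1/(S(J) + x) = 1/(10 + 3600) = 1/3610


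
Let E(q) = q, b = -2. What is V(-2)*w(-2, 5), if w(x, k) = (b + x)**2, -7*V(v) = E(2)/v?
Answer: 16/7 ≈ 2.2857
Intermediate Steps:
V(v) = -2/(7*v)
w(x, k) = (-2 + x)**2
V(-2)*w(-2, 5) = (-2/7/(-2))*(-2 - 2)**2 = -2/7*(-1/2)*(-4)**2 = (1/7)*16 = 16/7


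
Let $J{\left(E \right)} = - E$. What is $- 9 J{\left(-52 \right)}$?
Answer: $-468$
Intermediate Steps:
$- 9 J{\left(-52 \right)} = - 9 \left(\left(-1\right) \left(-52\right)\right) = \left(-9\right) 52 = -468$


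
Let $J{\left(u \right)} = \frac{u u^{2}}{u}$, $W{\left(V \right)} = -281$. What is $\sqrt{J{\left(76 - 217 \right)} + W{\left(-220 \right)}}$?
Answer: $140$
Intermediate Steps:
$J{\left(u \right)} = u^{2}$ ($J{\left(u \right)} = \frac{u^{3}}{u} = u^{2}$)
$\sqrt{J{\left(76 - 217 \right)} + W{\left(-220 \right)}} = \sqrt{\left(76 - 217\right)^{2} - 281} = \sqrt{\left(-141\right)^{2} - 281} = \sqrt{19881 - 281} = \sqrt{19600} = 140$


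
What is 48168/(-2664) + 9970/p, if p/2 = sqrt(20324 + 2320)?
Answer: -669/37 + 4985*sqrt(629)/3774 ≈ 15.046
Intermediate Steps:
p = 12*sqrt(629) (p = 2*sqrt(20324 + 2320) = 2*sqrt(22644) = 2*(6*sqrt(629)) = 12*sqrt(629) ≈ 300.96)
48168/(-2664) + 9970/p = 48168/(-2664) + 9970/((12*sqrt(629))) = 48168*(-1/2664) + 9970*(sqrt(629)/7548) = -669/37 + 4985*sqrt(629)/3774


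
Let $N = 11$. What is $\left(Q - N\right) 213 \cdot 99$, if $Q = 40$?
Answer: $611523$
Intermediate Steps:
$\left(Q - N\right) 213 \cdot 99 = \left(40 - 11\right) 213 \cdot 99 = 29 \cdot 213 \cdot 99 = 6177 \cdot 99 = 611523$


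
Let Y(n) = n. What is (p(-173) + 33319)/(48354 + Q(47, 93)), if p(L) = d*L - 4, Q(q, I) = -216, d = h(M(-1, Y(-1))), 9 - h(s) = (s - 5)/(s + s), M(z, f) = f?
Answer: 10759/16046 ≈ 0.67051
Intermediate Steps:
h(s) = 9 - (-5 + s)/(2*s) (h(s) = 9 - (s - 5)/(s + s) = 9 - (-5 + s)/(2*s))
d = 6 (d = (1/2)*(5 + 17*(-1))/(-1) = (1/2)*(-1)*(5 - 17) = (1/2)*(-1)*(-12) = 6)
p(L) = -4 + 6*L (p(L) = 6*L - 4 = -4 + 6*L)
(p(-173) + 33319)/(48354 + Q(47, 93)) = ((-4 + 6*(-173)) + 33319)/(48354 - 216) = ((-4 - 1038) + 33319)/48138 = (-1042 + 33319)*(1/48138) = 32277*(1/48138) = 10759/16046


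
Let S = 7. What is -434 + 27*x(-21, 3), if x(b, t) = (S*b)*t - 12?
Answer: -12665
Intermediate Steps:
x(b, t) = -12 + 7*b*t (x(b, t) = (7*b)*t - 12 = 7*b*t - 12 = -12 + 7*b*t)
-434 + 27*x(-21, 3) = -434 + 27*(-12 + 7*(-21)*3) = -434 + 27*(-12 - 441) = -434 + 27*(-453) = -434 - 12231 = -12665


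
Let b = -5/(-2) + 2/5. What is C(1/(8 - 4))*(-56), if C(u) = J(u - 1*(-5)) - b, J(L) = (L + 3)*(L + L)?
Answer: -23443/5 ≈ -4688.6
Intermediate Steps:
J(L) = 2*L*(3 + L) (J(L) = (3 + L)*(2*L) = 2*L*(3 + L))
b = 29/10 (b = -5*(-1/2) + 2*(1/5) = 5/2 + 2/5 = 29/10 ≈ 2.9000)
C(u) = -29/10 + 2*(5 + u)*(8 + u) (C(u) = 2*(u - 1*(-5))*(3 + (u - 1*(-5))) - 1*29/10 = 2*(u + 5)*(3 + (u + 5)) - 29/10 = 2*(5 + u)*(3 + (5 + u)) - 29/10 = 2*(5 + u)*(8 + u) - 29/10 = -29/10 + 2*(5 + u)*(8 + u))
C(1/(8 - 4))*(-56) = (-29/10 + 2*(5 + 1/(8 - 4))*(8 + 1/(8 - 4)))*(-56) = (-29/10 + 2*(5 + 1/4)*(8 + 1/4))*(-56) = (-29/10 + 2*(21/4)*(33/4))*(-56) = (-29/10 + 693/8)*(-56) = (3349/40)*(-56) = -23443/5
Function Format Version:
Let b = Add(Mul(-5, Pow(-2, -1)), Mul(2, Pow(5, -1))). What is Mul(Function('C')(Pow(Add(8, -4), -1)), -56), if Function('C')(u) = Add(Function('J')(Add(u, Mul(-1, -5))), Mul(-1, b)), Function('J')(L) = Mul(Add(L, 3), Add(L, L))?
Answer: Rational(-23443, 5) ≈ -4688.6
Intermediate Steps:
Function('J')(L) = Mul(2, L, Add(3, L)) (Function('J')(L) = Mul(Add(3, L), Mul(2, L)) = Mul(2, L, Add(3, L)))
b = Rational(29, 10) (b = Add(Mul(-5, Rational(-1, 2)), Mul(2, Rational(1, 5))) = Add(Rational(5, 2), Rational(2, 5)) = Rational(29, 10) ≈ 2.9000)
Function('C')(u) = Add(Rational(-29, 10), Mul(2, Add(5, u), Add(8, u))) (Function('C')(u) = Add(Mul(2, Add(u, Mul(-1, -5)), Add(3, Add(u, Mul(-1, -5)))), Mul(-1, Rational(29, 10))) = Add(Mul(2, Add(u, 5), Add(3, Add(u, 5))), Rational(-29, 10)) = Add(Mul(2, Add(5, u), Add(3, Add(5, u))), Rational(-29, 10)) = Add(Mul(2, Add(5, u), Add(8, u)), Rational(-29, 10)) = Add(Rational(-29, 10), Mul(2, Add(5, u), Add(8, u))))
Mul(Function('C')(Pow(Add(8, -4), -1)), -56) = Mul(Add(Rational(-29, 10), Mul(2, Add(5, Pow(Add(8, -4), -1)), Add(8, Pow(Add(8, -4), -1)))), -56) = Mul(Add(Rational(-29, 10), Mul(2, Add(5, Pow(4, -1)), Add(8, Pow(4, -1)))), -56) = Mul(Add(Rational(-29, 10), Mul(2, Add(5, Rational(1, 4)), Add(8, Rational(1, 4)))), -56) = Mul(Add(Rational(-29, 10), Mul(2, Rational(21, 4), Rational(33, 4))), -56) = Mul(Add(Rational(-29, 10), Rational(693, 8)), -56) = Mul(Rational(3349, 40), -56) = Rational(-23443, 5)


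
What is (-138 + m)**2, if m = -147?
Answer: 81225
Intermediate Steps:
(-138 + m)**2 = (-138 - 147)**2 = (-285)**2 = 81225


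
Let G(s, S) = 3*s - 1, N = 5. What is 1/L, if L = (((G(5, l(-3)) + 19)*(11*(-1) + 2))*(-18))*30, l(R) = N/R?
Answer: 1/160380 ≈ 6.2352e-6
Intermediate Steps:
l(R) = 5/R
G(s, S) = -1 + 3*s
L = 160380 (L = ((((-1 + 3*5) + 19)*(11*(-1) + 2))*(-18))*30 = ((((-1 + 15) + 19)*(-11 + 2))*(-18))*30 = (((14 + 19)*(-9))*(-18))*30 = ((33*(-9))*(-18))*30 = -297*(-18)*30 = 5346*30 = 160380)
1/L = 1/160380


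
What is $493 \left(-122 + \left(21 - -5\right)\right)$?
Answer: $-47328$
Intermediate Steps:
$493 \left(-122 + \left(21 - -5\right)\right) = 493 \left(-122 + \left(21 + 5\right)\right) = 493 \left(-122 + 26\right) = 493 \left(-96\right) = -47328$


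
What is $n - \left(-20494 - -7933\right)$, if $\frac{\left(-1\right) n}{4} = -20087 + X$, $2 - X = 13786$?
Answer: $148045$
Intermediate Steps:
$X = -13784$ ($X = 2 - 13786 = -13784$)
$n = 135484$ ($n = - 4 \left(-20087 - 13784\right) = \left(-4\right) \left(-33871\right) = 135484$)
$n - \left(-20494 - -7933\right) = 135484 - \left(-20494 - -7933\right) = 135484 - \left(-20494 + 7933\right) = 135484 - -12561 = 135484 + 12561 = 148045$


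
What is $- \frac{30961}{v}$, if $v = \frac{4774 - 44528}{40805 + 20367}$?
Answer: $\frac{946973146}{19877} \approx 47642.0$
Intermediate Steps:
$v = - \frac{19877}{30586}$ ($v = - \frac{39754}{61172} = \left(-39754\right) \frac{1}{61172} = - \frac{19877}{30586} \approx -0.64987$)
$- \frac{30961}{v} = - \frac{30961}{- \frac{19877}{30586}} = \left(-30961\right) \left(- \frac{30586}{19877}\right) = \frac{946973146}{19877}$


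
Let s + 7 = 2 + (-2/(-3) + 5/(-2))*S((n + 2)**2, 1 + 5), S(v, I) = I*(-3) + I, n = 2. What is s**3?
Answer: 4913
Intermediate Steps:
S(v, I) = -2*I (S(v, I) = -3*I + I = -2*I)
s = 17 (s = -7 + (2 + (-2/(-3) + 5/(-2))*(-2*(1 + 5))) = -7 + (2 + (-2*(-1/3) + 5*(-1/2))*(-2*6)) = -7 + (2 + (2/3 - 5/2)*(-12)) = -7 + (2 - 11/6*(-12)) = -7 + (2 + 22) = -7 + 24 = 17)
s**3 = 17**3 = 4913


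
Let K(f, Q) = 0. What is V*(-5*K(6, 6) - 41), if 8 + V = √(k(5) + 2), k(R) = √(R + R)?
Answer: 328 - 41*√(2 + √10) ≈ 234.85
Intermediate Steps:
k(R) = √2*√R (k(R) = √(2*R) = √2*√R)
V = -8 + √(2 + √10) (V = -8 + √(√2*√5 + 2) = -8 + √(√10 + 2) = -8 + √(2 + √10) ≈ -5.7279)
V*(-5*K(6, 6) - 41) = (-8 + √(2 + √10))*(-5*0 - 41) = (-8 + √(2 + √10))*(0 - 41) = (-8 + √(2 + √10))*(-41) = 328 - 41*√(2 + √10)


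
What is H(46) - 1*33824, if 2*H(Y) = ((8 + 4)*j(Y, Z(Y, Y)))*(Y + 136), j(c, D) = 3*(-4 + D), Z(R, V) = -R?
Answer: -197624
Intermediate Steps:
j(c, D) = -12 + 3*D
H(Y) = (-144 - 36*Y)*(136 + Y)/2 (H(Y) = (((8 + 4)*(-12 + 3*(-Y)))*(Y + 136))/2 = ((12*(-12 - 3*Y))*(136 + Y))/2 = ((-144 - 36*Y)*(136 + Y))/2 = (-144 - 36*Y)*(136 + Y)/2)
H(46) - 1*33824 = 18*(-4 - 1*46)*(136 + 46) - 1*33824 = 18*(-4 - 46)*182 - 33824 = 18*(-50)*182 - 33824 = -163800 - 33824 = -197624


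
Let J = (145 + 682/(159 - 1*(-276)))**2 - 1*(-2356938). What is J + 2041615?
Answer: 836381146474/189225 ≈ 4.4200e+6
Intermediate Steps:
J = 450056548099/189225 (J = (145 + 682/(159 + 276))**2 + 2356938 = (145 + 682/435)**2 + 2356938 = (63757/435)**2 + 2356938 = 4064955049/189225 + 2356938 = 450056548099/189225 ≈ 2.3784e+6)
J + 2041615 = 450056548099/189225 + 2041615 = 836381146474/189225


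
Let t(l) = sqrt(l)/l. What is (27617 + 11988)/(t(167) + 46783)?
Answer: 309424399405/365504397862 - 39605*sqrt(167)/365504397862 ≈ 0.84657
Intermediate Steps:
t(l) = 1/sqrt(l)
(27617 + 11988)/(t(167) + 46783) = (27617 + 11988)/(1/sqrt(167) + 46783) = 39605/(sqrt(167)/167 + 46783) = 39605/(46783 + sqrt(167)/167)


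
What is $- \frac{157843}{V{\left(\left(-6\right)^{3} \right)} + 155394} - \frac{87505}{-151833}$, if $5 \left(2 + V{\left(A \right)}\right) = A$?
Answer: $- \frac{109640375}{249334824} \approx -0.43973$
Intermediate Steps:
$V{\left(A \right)} = -2 + \frac{A}{5}$
$- \frac{157843}{V{\left(\left(-6\right)^{3} \right)} + 155394} - \frac{87505}{-151833} = - \frac{157843}{\left(-2 + \frac{\left(-6\right)^{3}}{5}\right) + 155394} - \frac{87505}{-151833} = - \frac{157843}{\left(-2 + \frac{1}{5} \left(-216\right)\right) + 155394} - - \frac{185}{321} = - \frac{157843}{\left(-2 - \frac{216}{5}\right) + 155394} + \frac{185}{321} = - \frac{157843}{- \frac{226}{5} + 155394} + \frac{185}{321} = - \frac{157843}{\frac{776744}{5}} + \frac{185}{321} = \left(-157843\right) \frac{5}{776744} + \frac{185}{321} = - \frac{789215}{776744} + \frac{185}{321} = - \frac{109640375}{249334824}$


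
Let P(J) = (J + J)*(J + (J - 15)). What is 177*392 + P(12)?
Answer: 69600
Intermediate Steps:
P(J) = 2*J*(-15 + 2*J) (P(J) = (2*J)*(J + (-15 + J)) = (2*J)*(-15 + 2*J) = 2*J*(-15 + 2*J))
177*392 + P(12) = 177*392 + 2*12*(-15 + 2*12) = 69384 + 2*12*(-15 + 24) = 69384 + 2*12*9 = 69384 + 216 = 69600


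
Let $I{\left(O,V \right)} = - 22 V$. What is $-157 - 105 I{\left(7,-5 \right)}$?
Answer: $-11707$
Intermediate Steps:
$-157 - 105 I{\left(7,-5 \right)} = -157 - 105 \left(\left(-22\right) \left(-5\right)\right) = -157 - 11550 = -11707$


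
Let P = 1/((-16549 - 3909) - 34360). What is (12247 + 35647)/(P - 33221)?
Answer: -375064756/260158397 ≈ -1.4417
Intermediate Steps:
P = -1/54818 (P = 1/(-20458 - 34360) = 1/(-54818) = -1/54818 ≈ -1.8242e-5)
(12247 + 35647)/(P - 33221) = (12247 + 35647)/(-1/54818 - 33221) = 47894/(-1821108779/54818) = 47894*(-54818/1821108779) = -375064756/260158397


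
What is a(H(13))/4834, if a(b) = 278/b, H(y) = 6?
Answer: 139/14502 ≈ 0.0095849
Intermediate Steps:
a(H(13))/4834 = (278/6)/4834 = (278*(⅙))*(1/4834) = (139/3)*(1/4834) = 139/14502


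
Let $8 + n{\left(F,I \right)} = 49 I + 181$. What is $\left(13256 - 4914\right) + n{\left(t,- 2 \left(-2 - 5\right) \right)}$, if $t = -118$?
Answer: $9201$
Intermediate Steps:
$n{\left(F,I \right)} = 173 + 49 I$ ($n{\left(F,I \right)} = -8 + \left(49 I + 181\right) = -8 + \left(181 + 49 I\right) = 173 + 49 I$)
$\left(13256 - 4914\right) + n{\left(t,- 2 \left(-2 - 5\right) \right)} = \left(13256 - 4914\right) + \left(173 + 49 \left(- 2 \left(-2 - 5\right)\right)\right) = 8342 + \left(173 + 49 \left(\left(-2\right) \left(-7\right)\right)\right) = 8342 + \left(173 + 49 \cdot 14\right) = 8342 + \left(173 + 686\right) = 8342 + 859 = 9201$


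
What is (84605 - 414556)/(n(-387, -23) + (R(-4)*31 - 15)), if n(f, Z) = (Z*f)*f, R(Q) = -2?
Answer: 329951/3444764 ≈ 0.095783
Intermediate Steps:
n(f, Z) = Z*f²
(84605 - 414556)/(n(-387, -23) + (R(-4)*31 - 15)) = (84605 - 414556)/(-23*(-387)² + (-2*31 - 15)) = -329951/(-23*149769 + (-62 - 15)) = -329951/(-3444687 - 77) = -329951/(-3444764) = -329951*(-1/3444764) = 329951/3444764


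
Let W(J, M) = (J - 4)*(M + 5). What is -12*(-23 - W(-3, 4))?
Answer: -480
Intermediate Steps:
W(J, M) = (-4 + J)*(5 + M)
-12*(-23 - W(-3, 4)) = -12*(-23 - (-20 - 4*4 + 5*(-3) - 3*4)) = -12*(-23 - (-20 - 16 - 15 - 12)) = -12*(-23 - 1*(-63)) = -12*(-23 + 63) = -12*40 = -480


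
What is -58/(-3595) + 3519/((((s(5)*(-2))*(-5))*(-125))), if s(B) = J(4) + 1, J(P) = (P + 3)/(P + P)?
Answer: -3337298/2246875 ≈ -1.4853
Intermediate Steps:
J(P) = (3 + P)/(2*P) (J(P) = (3 + P)/((2*P)) = (3 + P)*(1/(2*P)) = (3 + P)/(2*P))
s(B) = 15/8 (s(B) = (½)*(3 + 4)/4 + 1 = (½)*(¼)*7 + 1 = 7/8 + 1 = 15/8)
-58/(-3595) + 3519/((((s(5)*(-2))*(-5))*(-125))) = -58/(-3595) + 3519/(((((15/8)*(-2))*(-5))*(-125))) = -58*(-1/3595) + 3519/((-15/4*(-5)*(-125))) = 58/3595 + 3519/(((75/4)*(-125))) = 58/3595 + 3519/(-9375/4) = 58/3595 + 3519*(-4/9375) = 58/3595 - 4692/3125 = -3337298/2246875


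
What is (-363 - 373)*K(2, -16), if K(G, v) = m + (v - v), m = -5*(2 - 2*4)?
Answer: -22080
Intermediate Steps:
m = 30 (m = -5*(2 - 8) = -(-30) = -5*(-6) = 30)
K(G, v) = 30 (K(G, v) = 30 + (v - v) = 30 + 0 = 30)
(-363 - 373)*K(2, -16) = (-363 - 373)*30 = -736*30 = -22080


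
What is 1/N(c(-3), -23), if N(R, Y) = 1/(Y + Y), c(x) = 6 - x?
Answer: -46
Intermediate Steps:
N(R, Y) = 1/(2*Y)
1/N(c(-3), -23) = 1/((½)/(-23)) = 1/((½)*(-1/23)) = 1/(-1/46) = -46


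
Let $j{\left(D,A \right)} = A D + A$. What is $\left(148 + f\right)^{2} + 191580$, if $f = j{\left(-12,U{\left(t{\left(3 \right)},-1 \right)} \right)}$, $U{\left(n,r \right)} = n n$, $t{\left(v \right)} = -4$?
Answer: $192364$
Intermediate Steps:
$U{\left(n,r \right)} = n^{2}$
$j{\left(D,A \right)} = A + A D$
$f = -176$ ($f = \left(-4\right)^{2} \left(1 - 12\right) = 16 \left(-11\right) = -176$)
$\left(148 + f\right)^{2} + 191580 = \left(148 - 176\right)^{2} + 191580 = \left(-28\right)^{2} + 191580 = 784 + 191580 = 192364$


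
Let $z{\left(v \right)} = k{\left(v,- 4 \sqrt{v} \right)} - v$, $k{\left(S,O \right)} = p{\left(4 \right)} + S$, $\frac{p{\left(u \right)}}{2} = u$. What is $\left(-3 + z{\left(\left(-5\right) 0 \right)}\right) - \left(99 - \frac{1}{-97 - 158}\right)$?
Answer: $- \frac{23971}{255} \approx -94.004$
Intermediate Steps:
$p{\left(u \right)} = 2 u$
$k{\left(S,O \right)} = 8 + S$ ($k{\left(S,O \right)} = 2 \cdot 4 + S = 8 + S$)
$z{\left(v \right)} = 8$ ($z{\left(v \right)} = \left(8 + v\right) - v = 8$)
$\left(-3 + z{\left(\left(-5\right) 0 \right)}\right) - \left(99 - \frac{1}{-97 - 158}\right) = \left(-3 + 8\right) - \left(99 - \frac{1}{-97 - 158}\right) = 5 - \left(99 - \frac{1}{-255}\right) = 5 - \frac{25246}{255} = - \frac{23971}{255}$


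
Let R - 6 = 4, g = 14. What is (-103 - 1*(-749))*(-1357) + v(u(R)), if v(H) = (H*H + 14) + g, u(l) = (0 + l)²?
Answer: -866594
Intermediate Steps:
R = 10 (R = 6 + 4 = 10)
u(l) = l²
v(H) = 28 + H² (v(H) = (H*H + 14) + 14 = (H² + 14) + 14 = (14 + H²) + 14 = 28 + H²)
(-103 - 1*(-749))*(-1357) + v(u(R)) = (-103 - 1*(-749))*(-1357) + (28 + (10²)²) = (-103 + 749)*(-1357) + (28 + 100²) = 646*(-1357) + (28 + 10000) = -876622 + 10028 = -866594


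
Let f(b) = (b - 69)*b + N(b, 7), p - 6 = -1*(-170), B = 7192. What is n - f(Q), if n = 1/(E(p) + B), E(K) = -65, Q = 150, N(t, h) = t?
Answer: -87662099/7127 ≈ -12300.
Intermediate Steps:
p = 176 (p = 6 - 1*(-170) = 6 + 170 = 176)
f(b) = b + b*(-69 + b) (f(b) = (b - 69)*b + b = (-69 + b)*b + b = b*(-69 + b) + b = b + b*(-69 + b))
n = 1/7127 (n = 1/(-65 + 7192) = 1/7127 ≈ 0.00014031)
n - f(Q) = 1/7127 - 150*(-68 + 150) = 1/7127 - 150*82 = 1/7127 - 1*12300 = 1/7127 - 12300 = -87662099/7127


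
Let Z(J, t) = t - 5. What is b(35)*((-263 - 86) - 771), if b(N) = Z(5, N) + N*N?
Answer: -1405600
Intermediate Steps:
Z(J, t) = -5 + t
b(N) = -5 + N + N² (b(N) = (-5 + N) + N*N = (-5 + N) + N² = -5 + N + N²)
b(35)*((-263 - 86) - 771) = (-5 + 35 + 35²)*((-263 - 86) - 771) = (-5 + 35 + 1225)*(-349 - 771) = 1255*(-1120) = -1405600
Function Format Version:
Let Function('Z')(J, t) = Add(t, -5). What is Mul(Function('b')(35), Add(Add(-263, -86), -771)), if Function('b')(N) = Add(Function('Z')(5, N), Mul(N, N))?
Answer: -1405600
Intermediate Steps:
Function('Z')(J, t) = Add(-5, t)
Function('b')(N) = Add(-5, N, Pow(N, 2)) (Function('b')(N) = Add(Add(-5, N), Mul(N, N)) = Add(Add(-5, N), Pow(N, 2)) = Add(-5, N, Pow(N, 2)))
Mul(Function('b')(35), Add(Add(-263, -86), -771)) = Mul(Add(-5, 35, Pow(35, 2)), Add(Add(-263, -86), -771)) = Mul(Add(-5, 35, 1225), Add(-349, -771)) = Mul(1255, -1120) = -1405600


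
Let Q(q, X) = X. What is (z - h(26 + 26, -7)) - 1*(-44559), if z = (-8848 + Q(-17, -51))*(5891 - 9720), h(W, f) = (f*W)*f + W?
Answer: 34116230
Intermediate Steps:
h(W, f) = W + W*f² (h(W, f) = (W*f)*f + W = W*f² + W = W + W*f²)
z = 34074271 (z = (-8848 - 51)*(5891 - 9720) = -8899*(-3829) = 34074271)
(z - h(26 + 26, -7)) - 1*(-44559) = (34074271 - (26 + 26)*(1 + (-7)²)) - 1*(-44559) = (34074271 - 52*(1 + 49)) + 44559 = (34074271 - 52*50) + 44559 = (34074271 - 1*2600) + 44559 = (34074271 - 2600) + 44559 = 34071671 + 44559 = 34116230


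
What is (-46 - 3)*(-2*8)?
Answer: 784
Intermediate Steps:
(-46 - 3)*(-2*8) = -49*(-16) = 784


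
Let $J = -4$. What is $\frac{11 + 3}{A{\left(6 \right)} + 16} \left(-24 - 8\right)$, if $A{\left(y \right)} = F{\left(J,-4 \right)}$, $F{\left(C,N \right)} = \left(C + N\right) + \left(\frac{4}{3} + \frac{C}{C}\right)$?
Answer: $- \frac{1344}{31} \approx -43.355$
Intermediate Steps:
$F{\left(C,N \right)} = \frac{7}{3} + C + N$ ($F{\left(C,N \right)} = \left(C + N\right) + \left(4 \cdot \frac{1}{3} + 1\right) = \left(C + N\right) + \left(\frac{4}{3} + 1\right) = \left(C + N\right) + \frac{7}{3} = \frac{7}{3} + C + N$)
$A{\left(y \right)} = - \frac{17}{3}$ ($A{\left(y \right)} = \frac{7}{3} - 4 - 4 = - \frac{17}{3}$)
$\frac{11 + 3}{A{\left(6 \right)} + 16} \left(-24 - 8\right) = \frac{11 + 3}{- \frac{17}{3} + 16} \left(-24 - 8\right) = \frac{14}{\frac{31}{3}} \left(-32\right) = 14 \cdot \frac{3}{31} \left(-32\right) = \frac{42}{31} \left(-32\right) = - \frac{1344}{31}$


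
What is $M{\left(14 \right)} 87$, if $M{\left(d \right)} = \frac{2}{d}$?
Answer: $\frac{87}{7} \approx 12.429$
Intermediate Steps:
$M{\left(14 \right)} 87 = \frac{2}{14} \cdot 87 = 2 \cdot \frac{1}{14} \cdot 87 = \frac{1}{7} \cdot 87 = \frac{87}{7}$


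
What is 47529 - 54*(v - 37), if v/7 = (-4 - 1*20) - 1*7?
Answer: 61245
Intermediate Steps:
v = -217 (v = 7*((-4 - 1*20) - 1*7) = 7*((-4 - 20) - 7) = 7*(-24 - 7) = 7*(-31) = -217)
47529 - 54*(v - 37) = 47529 - 54*(-217 - 37) = 47529 - 54*(-254) = 47529 + 13716 = 61245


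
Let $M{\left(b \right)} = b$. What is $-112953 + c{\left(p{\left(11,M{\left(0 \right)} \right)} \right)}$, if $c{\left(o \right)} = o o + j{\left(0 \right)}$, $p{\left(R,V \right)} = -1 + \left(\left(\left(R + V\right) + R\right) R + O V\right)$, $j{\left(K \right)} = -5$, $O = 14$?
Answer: $-54877$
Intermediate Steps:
$p{\left(R,V \right)} = -1 + 14 V + R \left(V + 2 R\right)$ ($p{\left(R,V \right)} = -1 + \left(\left(\left(R + V\right) + R\right) R + 14 V\right) = -1 + \left(\left(V + 2 R\right) R + 14 V\right) = -1 + \left(R \left(V + 2 R\right) + 14 V\right) = -1 + \left(14 V + R \left(V + 2 R\right)\right) = -1 + 14 V + R \left(V + 2 R\right)$)
$c{\left(o \right)} = -5 + o^{2}$ ($c{\left(o \right)} = o o - 5 = o^{2} - 5 = -5 + o^{2}$)
$-112953 + c{\left(p{\left(11,M{\left(0 \right)} \right)} \right)} = -112953 - \left(5 - \left(-1 + 2 \cdot 11^{2} + 14 \cdot 0 + 11 \cdot 0\right)^{2}\right) = -112953 - \left(5 - \left(-1 + 2 \cdot 121 + 0 + 0\right)^{2}\right) = -112953 - \left(5 - \left(-1 + 242 + 0 + 0\right)^{2}\right) = -112953 - \left(5 - 241^{2}\right) = -112953 + \left(-5 + 58081\right) = -112953 + 58076 = -54877$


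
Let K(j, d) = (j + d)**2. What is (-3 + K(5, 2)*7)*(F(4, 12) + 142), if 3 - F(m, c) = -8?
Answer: 52020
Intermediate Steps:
F(m, c) = 11 (F(m, c) = 3 - 1*(-8) = 3 + 8 = 11)
K(j, d) = (d + j)**2
(-3 + K(5, 2)*7)*(F(4, 12) + 142) = (-3 + (2 + 5)**2*7)*(11 + 142) = (-3 + 7**2*7)*153 = (-3 + 49*7)*153 = (-3 + 343)*153 = 340*153 = 52020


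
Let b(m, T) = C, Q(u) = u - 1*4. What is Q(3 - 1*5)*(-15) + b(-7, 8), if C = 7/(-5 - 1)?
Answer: 533/6 ≈ 88.833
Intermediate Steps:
C = -7/6 (C = 7/(-6) = 7*(-⅙) = -7/6 ≈ -1.1667)
Q(u) = -4 + u (Q(u) = u - 4 = -4 + u)
b(m, T) = -7/6
Q(3 - 1*5)*(-15) + b(-7, 8) = (-4 + (3 - 1*5))*(-15) - 7/6 = (-4 + (3 - 5))*(-15) - 7/6 = (-4 - 2)*(-15) - 7/6 = -6*(-15) - 7/6 = 90 - 7/6 = 533/6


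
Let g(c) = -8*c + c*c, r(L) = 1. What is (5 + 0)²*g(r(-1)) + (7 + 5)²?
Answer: -31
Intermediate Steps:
g(c) = c² - 8*c (g(c) = -8*c + c² = c² - 8*c)
(5 + 0)²*g(r(-1)) + (7 + 5)² = (5 + 0)²*(1*(-8 + 1)) + (7 + 5)² = 5²*(1*(-7)) + 12² = 25*(-7) + 144 = -175 + 144 = -31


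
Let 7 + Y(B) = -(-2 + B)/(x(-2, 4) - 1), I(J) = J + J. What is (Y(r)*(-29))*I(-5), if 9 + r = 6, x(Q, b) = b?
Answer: -4640/3 ≈ -1546.7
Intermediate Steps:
r = -3 (r = -9 + 6 = -3)
I(J) = 2*J
Y(B) = -19/3 - B/3 (Y(B) = -7 - (-2 + B)/(4 - 1) = -7 - (-2 + B)/3 = -7 - (-2/3 + B/3) = -7 + (2/3 - B/3) = -19/3 - B/3)
(Y(r)*(-29))*I(-5) = ((-19/3 - 1/3*(-3))*(-29))*(2*(-5)) = ((-19/3 + 1)*(-29))*(-10) = -16/3*(-29)*(-10) = (464/3)*(-10) = -4640/3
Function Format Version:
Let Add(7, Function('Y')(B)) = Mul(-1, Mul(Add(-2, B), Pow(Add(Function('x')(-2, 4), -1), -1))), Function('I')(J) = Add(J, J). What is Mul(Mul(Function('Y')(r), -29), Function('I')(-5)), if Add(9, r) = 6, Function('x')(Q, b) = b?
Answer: Rational(-4640, 3) ≈ -1546.7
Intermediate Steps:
r = -3 (r = Add(-9, 6) = -3)
Function('I')(J) = Mul(2, J)
Function('Y')(B) = Add(Rational(-19, 3), Mul(Rational(-1, 3), B)) (Function('Y')(B) = Add(-7, Mul(-1, Mul(Add(-2, B), Pow(Add(4, -1), -1)))) = Add(-7, Mul(-1, Mul(Add(-2, B), Pow(3, -1)))) = Add(-7, Mul(-1, Mul(Add(-2, B), Rational(1, 3)))) = Add(-7, Mul(-1, Add(Rational(-2, 3), Mul(Rational(1, 3), B)))) = Add(-7, Add(Rational(2, 3), Mul(Rational(-1, 3), B))) = Add(Rational(-19, 3), Mul(Rational(-1, 3), B)))
Mul(Mul(Function('Y')(r), -29), Function('I')(-5)) = Mul(Mul(Add(Rational(-19, 3), Mul(Rational(-1, 3), -3)), -29), Mul(2, -5)) = Mul(Mul(Add(Rational(-19, 3), 1), -29), -10) = Mul(Mul(Rational(-16, 3), -29), -10) = Mul(Rational(464, 3), -10) = Rational(-4640, 3)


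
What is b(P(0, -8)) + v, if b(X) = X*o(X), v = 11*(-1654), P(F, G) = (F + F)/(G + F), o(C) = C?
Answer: -18194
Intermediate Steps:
P(F, G) = 2*F/(F + G) (P(F, G) = (2*F)/(F + G) = 2*F/(F + G))
v = -18194
b(X) = X² (b(X) = X*X = X²)
b(P(0, -8)) + v = (2*0/(0 - 8))² - 18194 = (2*0/(-8))² - 18194 = (2*0*(-⅛))² - 18194 = 0² - 18194 = 0 - 18194 = -18194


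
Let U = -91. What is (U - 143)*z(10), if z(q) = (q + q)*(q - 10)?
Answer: 0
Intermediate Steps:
z(q) = 2*q*(-10 + q) (z(q) = (2*q)*(-10 + q) = 2*q*(-10 + q))
(U - 143)*z(10) = (-91 - 143)*(2*10*(-10 + 10)) = -468*10*0 = -234*0 = 0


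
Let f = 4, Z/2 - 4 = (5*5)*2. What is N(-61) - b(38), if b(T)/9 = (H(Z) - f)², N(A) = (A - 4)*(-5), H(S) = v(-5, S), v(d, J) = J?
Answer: -97019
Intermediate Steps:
Z = 108 (Z = 8 + 2*((5*5)*2) = 8 + 2*(25*2) = 8 + 2*50 = 8 + 100 = 108)
H(S) = S
N(A) = 20 - 5*A (N(A) = (-4 + A)*(-5) = 20 - 5*A)
b(T) = 97344 (b(T) = 9*(108 - 1*4)² = 9*(108 - 4)² = 9*104² = 9*10816 = 97344)
N(-61) - b(38) = (20 - 5*(-61)) - 1*97344 = (20 + 305) - 97344 = 325 - 97344 = -97019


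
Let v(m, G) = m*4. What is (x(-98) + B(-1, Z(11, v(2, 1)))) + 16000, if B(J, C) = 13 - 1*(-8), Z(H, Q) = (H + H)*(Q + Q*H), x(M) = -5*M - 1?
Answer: 16510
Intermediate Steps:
v(m, G) = 4*m
x(M) = -1 - 5*M
Z(H, Q) = 2*H*(Q + H*Q) (Z(H, Q) = (2*H)*(Q + H*Q) = 2*H*(Q + H*Q))
B(J, C) = 21 (B(J, C) = 13 + 8 = 21)
(x(-98) + B(-1, Z(11, v(2, 1)))) + 16000 = ((-1 - 5*(-98)) + 21) + 16000 = ((-1 + 490) + 21) + 16000 = (489 + 21) + 16000 = 510 + 16000 = 16510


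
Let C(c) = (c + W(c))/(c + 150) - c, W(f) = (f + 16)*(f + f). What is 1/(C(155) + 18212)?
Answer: 61/1112110 ≈ 5.4851e-5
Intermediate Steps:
W(f) = 2*f*(16 + f) (W(f) = (16 + f)*(2*f) = 2*f*(16 + f))
C(c) = -c + (c + 2*c*(16 + c))/(150 + c) (C(c) = (c + 2*c*(16 + c))/(c + 150) - c = (c + 2*c*(16 + c))/(150 + c) - c = -c + (c + 2*c*(16 + c))/(150 + c))
1/(C(155) + 18212) = 1/(155*(-117 + 155)/(150 + 155) + 18212) = 1/(155*38/305 + 18212) = 1/(155*(1/305)*38 + 18212) = 1/(1178/61 + 18212) = 1/(1112110/61) = 61/1112110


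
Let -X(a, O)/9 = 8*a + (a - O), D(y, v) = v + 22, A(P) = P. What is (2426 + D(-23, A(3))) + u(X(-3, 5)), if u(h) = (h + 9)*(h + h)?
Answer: 173523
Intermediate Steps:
D(y, v) = 22 + v
X(a, O) = -81*a + 9*O (X(a, O) = -9*(8*a + (a - O)) = -9*(-O + 9*a) = -81*a + 9*O)
u(h) = 2*h*(9 + h) (u(h) = (9 + h)*(2*h) = 2*h*(9 + h))
(2426 + D(-23, A(3))) + u(X(-3, 5)) = (2426 + (22 + 3)) + 2*(-81*(-3) + 9*5)*(9 + (-81*(-3) + 9*5)) = (2426 + 25) + 2*(243 + 45)*(9 + (243 + 45)) = 2451 + 2*288*(9 + 288) = 2451 + 2*288*297 = 2451 + 171072 = 173523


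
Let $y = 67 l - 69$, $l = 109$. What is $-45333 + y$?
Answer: $-38099$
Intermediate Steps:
$y = 7234$ ($y = 67 \cdot 109 - 69 = 7303 - 69 = 7234$)
$-45333 + y = -45333 + 7234 = -38099$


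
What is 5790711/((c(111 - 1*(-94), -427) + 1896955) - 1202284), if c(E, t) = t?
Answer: 5790711/694244 ≈ 8.3410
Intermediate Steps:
5790711/((c(111 - 1*(-94), -427) + 1896955) - 1202284) = 5790711/((-427 + 1896955) - 1202284) = 5790711/(1896528 - 1202284) = 5790711/694244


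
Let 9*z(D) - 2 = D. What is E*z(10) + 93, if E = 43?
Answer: 451/3 ≈ 150.33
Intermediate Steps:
z(D) = 2/9 + D/9
E*z(10) + 93 = 43*(2/9 + (⅑)*10) + 93 = 43*(2/9 + 10/9) + 93 = 43*(4/3) + 93 = 172/3 + 93 = 451/3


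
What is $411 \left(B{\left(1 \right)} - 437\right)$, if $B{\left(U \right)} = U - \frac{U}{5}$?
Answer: $- \frac{896391}{5} \approx -1.7928 \cdot 10^{5}$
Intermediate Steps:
$B{\left(U \right)} = \frac{4 U}{5}$ ($B{\left(U \right)} = U - U \frac{1}{5} = U - \frac{U}{5} = \frac{4 U}{5}$)
$411 \left(B{\left(1 \right)} - 437\right) = 411 \left(\frac{4}{5} \cdot 1 - 437\right) = 411 \left(\frac{4}{5} - 437\right) = 411 \left(- \frac{2181}{5}\right) = - \frac{896391}{5}$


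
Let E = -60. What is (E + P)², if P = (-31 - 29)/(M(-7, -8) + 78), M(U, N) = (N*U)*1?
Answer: 16402500/4489 ≈ 3653.9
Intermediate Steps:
M(U, N) = N*U
P = -30/67 (P = (-31 - 29)/(-8*(-7) + 78) = -60/(56 + 78) = -60/134 = -60*1/134 = -30/67 ≈ -0.44776)
(E + P)² = (-60 - 30/67)² = (-4050/67)² = 16402500/4489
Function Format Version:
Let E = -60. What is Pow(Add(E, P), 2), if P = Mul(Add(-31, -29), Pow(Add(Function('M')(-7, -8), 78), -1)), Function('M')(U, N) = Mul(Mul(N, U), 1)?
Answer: Rational(16402500, 4489) ≈ 3653.9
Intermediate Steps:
Function('M')(U, N) = Mul(N, U)
P = Rational(-30, 67) (P = Mul(Add(-31, -29), Pow(Add(Mul(-8, -7), 78), -1)) = Mul(-60, Pow(Add(56, 78), -1)) = Mul(-60, Pow(134, -1)) = Mul(-60, Rational(1, 134)) = Rational(-30, 67) ≈ -0.44776)
Pow(Add(E, P), 2) = Pow(Add(-60, Rational(-30, 67)), 2) = Pow(Rational(-4050, 67), 2) = Rational(16402500, 4489)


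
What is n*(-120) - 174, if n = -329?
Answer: 39306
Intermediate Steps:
n*(-120) - 174 = -329*(-120) - 174 = 39480 - 174 = 39306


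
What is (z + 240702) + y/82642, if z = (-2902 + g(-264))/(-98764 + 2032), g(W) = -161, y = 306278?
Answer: 45815047214015/190336332 ≈ 2.4071e+5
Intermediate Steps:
z = 1021/32244 (z = (-2902 - 161)/(-98764 + 2032) = -3063/(-96732) = -3063*(-1/96732) = 1021/32244 ≈ 0.031665)
(z + 240702) + y/82642 = (1021/32244 + 240702) + 306278/82642 = 7761196309/32244 + 306278*(1/82642) = 7761196309/32244 + 21877/5903 = 45815047214015/190336332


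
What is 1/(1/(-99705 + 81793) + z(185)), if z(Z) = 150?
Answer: 17912/2686799 ≈ 0.0066667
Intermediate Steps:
1/(1/(-99705 + 81793) + z(185)) = 1/(1/(-99705 + 81793) + 150) = 1/(1/(-17912) + 150) = 1/(-1/17912 + 150) = 1/(2686799/17912) = 17912/2686799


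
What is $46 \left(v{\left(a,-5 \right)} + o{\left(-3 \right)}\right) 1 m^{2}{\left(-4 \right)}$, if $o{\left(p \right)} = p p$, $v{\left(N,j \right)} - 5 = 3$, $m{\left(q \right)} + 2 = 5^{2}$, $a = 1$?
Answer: $413678$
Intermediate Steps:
$m{\left(q \right)} = 23$ ($m{\left(q \right)} = -2 + 5^{2} = -2 + 25 = 23$)
$v{\left(N,j \right)} = 8$ ($v{\left(N,j \right)} = 5 + 3 = 8$)
$o{\left(p \right)} = p^{2}$
$46 \left(v{\left(a,-5 \right)} + o{\left(-3 \right)}\right) 1 m^{2}{\left(-4 \right)} = 46 \left(8 + \left(-3\right)^{2}\right) 1 \cdot 23^{2} = 46 \left(8 + 9\right) 1 \cdot 529 = 46 \cdot 17 \cdot 1 \cdot 529 = 46 \cdot 17 \cdot 529 = 782 \cdot 529 = 413678$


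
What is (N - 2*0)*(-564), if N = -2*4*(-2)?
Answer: -9024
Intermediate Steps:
N = 16 (N = -8*(-2) = 16)
(N - 2*0)*(-564) = (16 - 2*0)*(-564) = (16 + 0)*(-564) = 16*(-564) = -9024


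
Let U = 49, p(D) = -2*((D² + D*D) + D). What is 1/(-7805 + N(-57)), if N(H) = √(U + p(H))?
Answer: -7805/60930858 - I*√12833/60930858 ≈ -0.0001281 - 1.8592e-6*I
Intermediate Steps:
p(D) = -4*D² - 2*D (p(D) = -2*((D² + D²) + D) = -2*(2*D² + D) = -2*(D + 2*D²) = -4*D² - 2*D)
N(H) = √(49 - 2*H*(1 + 2*H))
1/(-7805 + N(-57)) = 1/(-7805 + √(49 - 2*(-57)*(1 + 2*(-57)))) = 1/(-7805 + √(49 - 2*(-57)*(1 - 114))) = 1/(-7805 + √(49 - 2*(-57)*(-113))) = 1/(-7805 + √(49 - 12882)) = 1/(-7805 + √(-12833)) = 1/(-7805 + I*√12833)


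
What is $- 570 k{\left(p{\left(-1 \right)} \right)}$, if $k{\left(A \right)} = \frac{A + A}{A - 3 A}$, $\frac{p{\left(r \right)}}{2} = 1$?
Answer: $570$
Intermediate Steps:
$p{\left(r \right)} = 2$ ($p{\left(r \right)} = 2 \cdot 1 = 2$)
$k{\left(A \right)} = -1$ ($k{\left(A \right)} = \frac{2 A}{\left(-2\right) A} = 2 A \left(- \frac{1}{2 A}\right) = -1$)
$- 570 k{\left(p{\left(-1 \right)} \right)} = \left(-570\right) \left(-1\right) = 570$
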